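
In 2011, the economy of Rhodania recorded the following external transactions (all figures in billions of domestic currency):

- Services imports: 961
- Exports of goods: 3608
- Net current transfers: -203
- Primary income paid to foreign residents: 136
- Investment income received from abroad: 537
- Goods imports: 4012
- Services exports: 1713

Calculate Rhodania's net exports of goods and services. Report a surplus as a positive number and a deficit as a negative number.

Goods balance = 3608 - 4012 = -404
Services balance = 1713 - 961 = 752
Trade balance (goods + services) = -404 + 752 = 348

348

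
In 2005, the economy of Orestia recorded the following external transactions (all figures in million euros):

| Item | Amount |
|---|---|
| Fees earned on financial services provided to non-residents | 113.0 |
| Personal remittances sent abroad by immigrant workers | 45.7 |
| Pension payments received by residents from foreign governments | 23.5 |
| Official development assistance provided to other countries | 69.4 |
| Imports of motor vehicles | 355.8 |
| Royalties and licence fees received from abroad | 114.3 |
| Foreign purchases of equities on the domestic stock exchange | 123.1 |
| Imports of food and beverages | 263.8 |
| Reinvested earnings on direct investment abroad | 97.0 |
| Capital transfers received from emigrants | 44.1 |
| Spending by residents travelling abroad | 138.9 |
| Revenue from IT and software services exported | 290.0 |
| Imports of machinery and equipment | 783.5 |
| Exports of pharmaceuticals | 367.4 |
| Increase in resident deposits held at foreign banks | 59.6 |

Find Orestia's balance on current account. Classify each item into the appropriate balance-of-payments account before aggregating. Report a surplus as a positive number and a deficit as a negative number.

-651.9

Goods: -783.5 - 263.8 + 367.4 - 355.8 = -1035.7
Services: 114.3 - 138.9 + 113.0 + 290.0 = 378.4
Primary income: 97.0
Secondary income: -69.4 - 45.7 + 23.5 = -91.6
Current account = (-1035.7) + 378.4 + 97.0 + (-91.6) = -651.9
(Excluded from the current account — financial account: foreign purchases of equities on the domestic stock exchange 123.1, increase in resident deposits held at foreign banks 59.6; capital account: capital transfers received from emigrants 44.1.)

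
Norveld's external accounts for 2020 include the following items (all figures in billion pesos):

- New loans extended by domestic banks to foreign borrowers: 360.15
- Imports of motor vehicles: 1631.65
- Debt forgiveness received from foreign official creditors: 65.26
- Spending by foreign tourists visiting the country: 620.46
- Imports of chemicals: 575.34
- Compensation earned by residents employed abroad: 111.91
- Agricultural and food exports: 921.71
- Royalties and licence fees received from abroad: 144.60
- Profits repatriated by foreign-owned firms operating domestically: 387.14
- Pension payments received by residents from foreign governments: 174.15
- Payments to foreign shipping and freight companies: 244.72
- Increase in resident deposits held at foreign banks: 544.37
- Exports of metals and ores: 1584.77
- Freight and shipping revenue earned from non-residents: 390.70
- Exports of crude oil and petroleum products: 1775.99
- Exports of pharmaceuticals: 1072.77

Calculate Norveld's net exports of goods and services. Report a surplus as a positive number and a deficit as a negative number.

4059.29

Goods: 1072.77 + 1584.77 + 921.71 + 1775.99 - 575.34 - 1631.65 = 3148.25
Services: -244.72 + 144.60 + 620.46 + 390.70 = 911.04
Trade balance = 3148.25 + 911.04 = 4059.29
(Excluded from the trade balance — financial account: new loans extended by domestic banks to foreign borrowers 360.15, increase in resident deposits held at foreign banks 544.37; capital account: debt forgiveness received from foreign official creditors 65.26; primary income: compensation earned by residents employed abroad 111.91, profits repatriated by foreign-owned firms operating domestically 387.14; secondary income: pension payments received by residents from foreign governments 174.15.)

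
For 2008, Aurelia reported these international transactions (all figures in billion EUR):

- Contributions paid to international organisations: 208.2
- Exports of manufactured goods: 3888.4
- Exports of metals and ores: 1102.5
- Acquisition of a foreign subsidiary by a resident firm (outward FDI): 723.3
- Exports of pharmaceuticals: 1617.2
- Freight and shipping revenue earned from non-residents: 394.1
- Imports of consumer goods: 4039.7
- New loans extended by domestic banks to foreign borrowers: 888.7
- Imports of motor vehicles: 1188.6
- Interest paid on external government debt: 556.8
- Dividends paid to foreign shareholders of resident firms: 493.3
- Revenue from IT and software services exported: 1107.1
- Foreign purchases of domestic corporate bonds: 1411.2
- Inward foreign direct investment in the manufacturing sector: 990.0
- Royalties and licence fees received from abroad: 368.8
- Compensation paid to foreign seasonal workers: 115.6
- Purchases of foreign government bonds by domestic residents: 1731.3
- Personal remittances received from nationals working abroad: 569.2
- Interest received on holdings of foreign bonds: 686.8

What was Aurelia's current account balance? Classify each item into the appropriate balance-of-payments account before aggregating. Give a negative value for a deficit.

3131.9

Goods: -4039.7 + 3888.4 + 1102.5 - 1188.6 + 1617.2 = 1379.8
Services: 1107.1 + 368.8 + 394.1 = 1870.0
Primary income: -115.6 - 493.3 - 556.8 + 686.8 = -478.9
Secondary income: -208.2 + 569.2 = 361.0
Current account = 1379.8 + 1870.0 + (-478.9) + 361.0 = 3131.9
(Excluded from the current account — financial account: acquisition of a foreign subsidiary by a resident firm (outward FDI) 723.3, new loans extended by domestic banks to foreign borrowers 888.7, foreign purchases of domestic corporate bonds 1411.2, inward foreign direct investment in the manufacturing sector 990.0, purchases of foreign government bonds by domestic residents 1731.3.)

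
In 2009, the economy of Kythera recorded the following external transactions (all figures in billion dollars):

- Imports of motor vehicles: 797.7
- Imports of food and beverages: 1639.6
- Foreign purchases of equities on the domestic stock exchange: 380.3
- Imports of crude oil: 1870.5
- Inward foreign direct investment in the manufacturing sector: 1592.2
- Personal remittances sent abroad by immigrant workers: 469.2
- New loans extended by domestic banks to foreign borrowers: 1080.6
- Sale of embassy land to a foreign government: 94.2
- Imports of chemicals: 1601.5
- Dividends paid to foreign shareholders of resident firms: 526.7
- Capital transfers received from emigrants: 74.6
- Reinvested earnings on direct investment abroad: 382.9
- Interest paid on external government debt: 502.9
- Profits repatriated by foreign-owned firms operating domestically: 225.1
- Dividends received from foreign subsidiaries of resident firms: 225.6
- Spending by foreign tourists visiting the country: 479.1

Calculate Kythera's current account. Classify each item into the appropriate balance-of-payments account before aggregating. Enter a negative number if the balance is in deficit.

-6545.6

Goods: -1870.5 - 1639.6 - 797.7 - 1601.5 = -5909.3
Services: 479.1
Primary income: 225.6 - 526.7 + 382.9 - 502.9 - 225.1 = -646.2
Secondary income: -469.2
Current account = (-5909.3) + 479.1 + (-646.2) + (-469.2) = -6545.6
(Excluded from the current account — financial account: foreign purchases of equities on the domestic stock exchange 380.3, inward foreign direct investment in the manufacturing sector 1592.2, new loans extended by domestic banks to foreign borrowers 1080.6; capital account: sale of embassy land to a foreign government 94.2, capital transfers received from emigrants 74.6.)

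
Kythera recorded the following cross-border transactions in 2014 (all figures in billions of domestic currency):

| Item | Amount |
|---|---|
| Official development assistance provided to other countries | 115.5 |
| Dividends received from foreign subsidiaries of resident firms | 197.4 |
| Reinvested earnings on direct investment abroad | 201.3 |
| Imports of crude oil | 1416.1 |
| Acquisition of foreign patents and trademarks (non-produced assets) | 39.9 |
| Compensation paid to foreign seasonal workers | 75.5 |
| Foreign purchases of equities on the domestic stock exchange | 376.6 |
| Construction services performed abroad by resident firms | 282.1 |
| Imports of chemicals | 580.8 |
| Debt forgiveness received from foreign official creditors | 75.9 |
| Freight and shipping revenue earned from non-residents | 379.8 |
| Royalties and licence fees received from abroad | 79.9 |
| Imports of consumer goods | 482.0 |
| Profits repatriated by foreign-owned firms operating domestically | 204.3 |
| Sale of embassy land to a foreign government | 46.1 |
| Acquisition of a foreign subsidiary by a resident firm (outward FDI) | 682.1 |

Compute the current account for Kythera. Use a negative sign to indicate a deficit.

-1733.7

Goods: -1416.1 - 482.0 - 580.8 = -2478.9
Services: 379.8 + 282.1 + 79.9 = 741.8
Primary income: -204.3 + 201.3 - 75.5 + 197.4 = 118.9
Secondary income: -115.5
Current account = (-2478.9) + 741.8 + 118.9 + (-115.5) = -1733.7
(Excluded from the current account — capital account: acquisition of foreign patents and trademarks (non-produced assets) 39.9, debt forgiveness received from foreign official creditors 75.9, sale of embassy land to a foreign government 46.1; financial account: foreign purchases of equities on the domestic stock exchange 376.6, acquisition of a foreign subsidiary by a resident firm (outward FDI) 682.1.)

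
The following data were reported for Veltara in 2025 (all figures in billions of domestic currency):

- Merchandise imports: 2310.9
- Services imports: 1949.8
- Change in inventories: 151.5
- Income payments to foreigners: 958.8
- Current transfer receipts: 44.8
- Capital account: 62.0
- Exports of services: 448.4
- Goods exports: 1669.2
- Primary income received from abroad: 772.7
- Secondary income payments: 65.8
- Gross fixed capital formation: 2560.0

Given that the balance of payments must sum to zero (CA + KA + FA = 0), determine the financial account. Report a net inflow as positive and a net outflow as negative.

Goods balance = 1669.2 - 2310.9 = -641.7
Services balance = 448.4 - 1949.8 = -1501.4
Trade balance (goods + services) = -641.7 + (-1501.4) = -2143.1
Net primary income = 772.7 - 958.8 = -186.1
Net secondary income = 44.8 - 65.8 = -21.0
Current account = -2143.1 + (-186.1) + (-21.0) = -2350.2
Financial account = -(-2350.2 + 62.0) = 2288.2

2288.2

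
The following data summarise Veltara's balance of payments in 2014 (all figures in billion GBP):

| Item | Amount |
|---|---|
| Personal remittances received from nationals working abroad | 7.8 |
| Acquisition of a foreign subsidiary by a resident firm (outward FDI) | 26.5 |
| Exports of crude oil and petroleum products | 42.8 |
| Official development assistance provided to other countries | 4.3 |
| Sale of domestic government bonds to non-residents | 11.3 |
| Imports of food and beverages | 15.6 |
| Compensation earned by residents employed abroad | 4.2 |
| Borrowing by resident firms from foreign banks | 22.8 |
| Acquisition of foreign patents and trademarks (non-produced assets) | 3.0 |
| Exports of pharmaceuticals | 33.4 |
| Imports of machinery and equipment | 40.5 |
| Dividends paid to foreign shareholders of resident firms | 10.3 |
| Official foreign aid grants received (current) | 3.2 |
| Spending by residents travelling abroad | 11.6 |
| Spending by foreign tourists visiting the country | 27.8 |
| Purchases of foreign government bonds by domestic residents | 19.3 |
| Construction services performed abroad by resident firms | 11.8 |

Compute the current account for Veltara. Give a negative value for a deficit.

Goods: 42.8 - 40.5 - 15.6 + 33.4 = 20.1
Services: -11.6 + 11.8 + 27.8 = 28.0
Primary income: 4.2 - 10.3 = -6.1
Secondary income: 3.2 - 4.3 + 7.8 = 6.7
Current account = 20.1 + 28.0 + (-6.1) + 6.7 = 48.7
(Excluded from the current account — financial account: acquisition of a foreign subsidiary by a resident firm (outward FDI) 26.5, sale of domestic government bonds to non-residents 11.3, borrowing by resident firms from foreign banks 22.8, purchases of foreign government bonds by domestic residents 19.3; capital account: acquisition of foreign patents and trademarks (non-produced assets) 3.0.)

48.7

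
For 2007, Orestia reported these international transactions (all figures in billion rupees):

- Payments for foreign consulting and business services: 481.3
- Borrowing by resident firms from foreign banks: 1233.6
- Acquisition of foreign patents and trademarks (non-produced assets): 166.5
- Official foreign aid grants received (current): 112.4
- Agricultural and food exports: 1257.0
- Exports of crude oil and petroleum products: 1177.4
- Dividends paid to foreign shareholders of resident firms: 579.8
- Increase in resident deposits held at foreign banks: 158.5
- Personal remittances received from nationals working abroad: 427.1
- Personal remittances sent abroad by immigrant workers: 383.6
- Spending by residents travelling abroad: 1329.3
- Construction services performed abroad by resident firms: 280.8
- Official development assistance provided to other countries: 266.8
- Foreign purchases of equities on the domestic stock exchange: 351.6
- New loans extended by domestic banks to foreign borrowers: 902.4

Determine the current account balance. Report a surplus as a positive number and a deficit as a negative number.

213.9

Goods: 1177.4 + 1257.0 = 2434.4
Services: -1329.3 + 280.8 - 481.3 = -1529.8
Primary income: -579.8
Secondary income: -266.8 - 383.6 + 112.4 + 427.1 = -110.9
Current account = 2434.4 + (-1529.8) + (-579.8) + (-110.9) = 213.9
(Excluded from the current account — financial account: borrowing by resident firms from foreign banks 1233.6, increase in resident deposits held at foreign banks 158.5, foreign purchases of equities on the domestic stock exchange 351.6, new loans extended by domestic banks to foreign borrowers 902.4; capital account: acquisition of foreign patents and trademarks (non-produced assets) 166.5.)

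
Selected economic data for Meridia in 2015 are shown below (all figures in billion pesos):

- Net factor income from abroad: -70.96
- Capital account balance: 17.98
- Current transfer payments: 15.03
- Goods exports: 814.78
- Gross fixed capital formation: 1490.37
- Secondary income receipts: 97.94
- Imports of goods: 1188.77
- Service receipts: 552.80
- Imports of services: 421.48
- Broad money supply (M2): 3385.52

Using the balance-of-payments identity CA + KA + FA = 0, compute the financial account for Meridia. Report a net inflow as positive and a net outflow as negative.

212.74

Goods balance = 814.78 - 1188.77 = -373.99
Services balance = 552.80 - 421.48 = 131.32
Trade balance (goods + services) = -373.99 + 131.32 = -242.67
Net primary income = -70.96
Net secondary income = 97.94 - 15.03 = 82.91
Current account = -242.67 + (-70.96) + 82.91 = -230.72
Financial account = -(-230.72 + 17.98) = 212.74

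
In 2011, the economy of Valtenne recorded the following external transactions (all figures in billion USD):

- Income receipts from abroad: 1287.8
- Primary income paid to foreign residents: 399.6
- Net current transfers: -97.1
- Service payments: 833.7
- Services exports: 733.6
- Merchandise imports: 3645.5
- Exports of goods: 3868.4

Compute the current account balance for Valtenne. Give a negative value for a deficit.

913.9

Goods balance = 3868.4 - 3645.5 = 222.9
Services balance = 733.6 - 833.7 = -100.1
Trade balance (goods + services) = 222.9 + (-100.1) = 122.8
Net primary income = 1287.8 - 399.6 = 888.2
Net secondary income = -97.1
Current account = 122.8 + 888.2 + (-97.1) = 913.9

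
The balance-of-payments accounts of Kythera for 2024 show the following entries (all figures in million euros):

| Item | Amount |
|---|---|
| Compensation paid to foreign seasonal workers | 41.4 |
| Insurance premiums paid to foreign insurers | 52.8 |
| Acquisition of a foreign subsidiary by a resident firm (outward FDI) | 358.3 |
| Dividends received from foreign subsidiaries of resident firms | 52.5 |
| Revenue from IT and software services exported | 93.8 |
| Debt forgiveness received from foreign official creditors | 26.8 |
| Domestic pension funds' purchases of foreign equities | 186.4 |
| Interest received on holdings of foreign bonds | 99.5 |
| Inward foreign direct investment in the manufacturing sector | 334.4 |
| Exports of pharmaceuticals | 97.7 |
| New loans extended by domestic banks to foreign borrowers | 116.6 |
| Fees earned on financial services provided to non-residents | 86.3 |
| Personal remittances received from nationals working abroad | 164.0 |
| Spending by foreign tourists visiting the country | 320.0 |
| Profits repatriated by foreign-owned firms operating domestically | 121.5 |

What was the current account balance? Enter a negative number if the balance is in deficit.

Goods: 97.7
Services: 320.0 - 52.8 + 93.8 + 86.3 = 447.3
Primary income: 52.5 - 121.5 + 99.5 - 41.4 = -10.9
Secondary income: 164.0
Current account = 97.7 + 447.3 + (-10.9) + 164.0 = 698.1
(Excluded from the current account — financial account: acquisition of a foreign subsidiary by a resident firm (outward FDI) 358.3, domestic pension funds' purchases of foreign equities 186.4, inward foreign direct investment in the manufacturing sector 334.4, new loans extended by domestic banks to foreign borrowers 116.6; capital account: debt forgiveness received from foreign official creditors 26.8.)

698.1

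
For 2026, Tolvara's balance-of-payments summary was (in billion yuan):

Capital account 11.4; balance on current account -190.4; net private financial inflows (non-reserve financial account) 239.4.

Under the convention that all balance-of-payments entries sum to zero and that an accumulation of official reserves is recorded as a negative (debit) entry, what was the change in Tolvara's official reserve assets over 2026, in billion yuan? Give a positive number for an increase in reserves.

60.4

Official reserve transactions balance = -((-190.4) + 11.4 + 239.4) = -60.4
An accumulation of reserves is recorded as a debit (negative entry), so the change in the stock of reserves is the negative of that balance.
Change in official reserves = -(-60.4) = 60.4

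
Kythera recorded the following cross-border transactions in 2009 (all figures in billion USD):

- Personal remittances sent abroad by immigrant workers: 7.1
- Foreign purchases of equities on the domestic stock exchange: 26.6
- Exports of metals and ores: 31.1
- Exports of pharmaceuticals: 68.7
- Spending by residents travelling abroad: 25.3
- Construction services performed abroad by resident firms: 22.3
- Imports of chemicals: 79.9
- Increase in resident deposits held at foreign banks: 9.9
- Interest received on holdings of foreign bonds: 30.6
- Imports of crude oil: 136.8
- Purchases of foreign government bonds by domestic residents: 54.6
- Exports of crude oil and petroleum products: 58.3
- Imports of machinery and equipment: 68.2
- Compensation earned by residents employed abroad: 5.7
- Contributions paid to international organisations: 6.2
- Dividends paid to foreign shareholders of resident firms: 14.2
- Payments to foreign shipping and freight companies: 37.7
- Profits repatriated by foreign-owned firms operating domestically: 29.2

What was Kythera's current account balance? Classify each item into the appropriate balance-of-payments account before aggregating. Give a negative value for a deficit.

-187.9

Goods: -79.9 - 136.8 + 31.1 - 68.2 + 68.7 + 58.3 = -126.8
Services: -37.7 + 22.3 - 25.3 = -40.7
Primary income: -14.2 - 29.2 + 5.7 + 30.6 = -7.1
Secondary income: -6.2 - 7.1 = -13.3
Current account = (-126.8) + (-40.7) + (-7.1) + (-13.3) = -187.9
(Excluded from the current account — financial account: foreign purchases of equities on the domestic stock exchange 26.6, increase in resident deposits held at foreign banks 9.9, purchases of foreign government bonds by domestic residents 54.6.)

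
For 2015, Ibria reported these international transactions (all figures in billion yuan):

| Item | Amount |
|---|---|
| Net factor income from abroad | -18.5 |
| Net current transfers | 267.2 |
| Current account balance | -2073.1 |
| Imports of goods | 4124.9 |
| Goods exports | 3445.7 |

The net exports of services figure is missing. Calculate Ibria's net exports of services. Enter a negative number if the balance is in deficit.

-1642.6

Current account = goods balance + services balance + net primary income + net secondary income
Sum of the known components = -430.5
Net exports of services = CA - (known components) = -2073.1 - (-430.5) = -1642.6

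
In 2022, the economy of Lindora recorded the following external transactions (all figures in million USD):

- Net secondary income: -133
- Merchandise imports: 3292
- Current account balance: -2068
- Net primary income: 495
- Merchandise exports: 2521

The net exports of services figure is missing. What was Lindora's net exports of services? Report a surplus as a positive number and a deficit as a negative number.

-1659

Current account = goods balance + services balance + net primary income + net secondary income
Sum of the known components = -409
Net exports of services = CA - (known components) = -2068 - (-409) = -1659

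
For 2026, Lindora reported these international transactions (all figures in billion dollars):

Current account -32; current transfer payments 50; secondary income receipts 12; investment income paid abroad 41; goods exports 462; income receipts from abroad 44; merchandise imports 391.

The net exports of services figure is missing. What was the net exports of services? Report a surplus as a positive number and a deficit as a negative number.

-68

Current account = goods balance + services balance + net primary income + net secondary income
Sum of the known components = 36
Net exports of services = CA - (known components) = -32 - 36 = -68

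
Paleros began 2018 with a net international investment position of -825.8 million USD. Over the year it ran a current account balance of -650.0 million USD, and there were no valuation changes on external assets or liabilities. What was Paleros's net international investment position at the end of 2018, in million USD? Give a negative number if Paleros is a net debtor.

With no valuation effects, change in NIIP = current account = -650.0
End-of-year NIIP = -825.8 + (-650.0) = -1475.8

-1475.8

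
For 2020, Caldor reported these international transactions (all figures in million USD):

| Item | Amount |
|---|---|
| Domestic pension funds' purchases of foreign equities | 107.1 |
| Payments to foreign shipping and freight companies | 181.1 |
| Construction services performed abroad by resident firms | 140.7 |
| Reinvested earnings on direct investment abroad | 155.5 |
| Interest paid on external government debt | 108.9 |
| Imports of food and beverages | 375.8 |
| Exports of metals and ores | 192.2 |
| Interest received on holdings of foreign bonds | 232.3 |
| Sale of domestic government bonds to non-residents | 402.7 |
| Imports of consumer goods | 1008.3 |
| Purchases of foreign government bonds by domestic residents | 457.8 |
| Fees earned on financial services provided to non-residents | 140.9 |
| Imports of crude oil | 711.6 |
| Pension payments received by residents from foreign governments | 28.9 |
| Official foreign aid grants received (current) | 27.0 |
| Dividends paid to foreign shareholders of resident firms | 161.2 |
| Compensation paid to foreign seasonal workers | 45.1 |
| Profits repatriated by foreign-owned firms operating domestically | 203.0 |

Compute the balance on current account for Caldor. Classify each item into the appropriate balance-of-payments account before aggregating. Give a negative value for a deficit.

Goods: -375.8 - 1008.3 - 711.6 + 192.2 = -1903.5
Services: 140.9 + 140.7 - 181.1 = 100.5
Primary income: 232.3 - 108.9 + 155.5 - 161.2 - 203.0 - 45.1 = -130.4
Secondary income: 28.9 + 27.0 = 55.9
Current account = (-1903.5) + 100.5 + (-130.4) + 55.9 = -1877.5
(Excluded from the current account — financial account: domestic pension funds' purchases of foreign equities 107.1, sale of domestic government bonds to non-residents 402.7, purchases of foreign government bonds by domestic residents 457.8.)

-1877.5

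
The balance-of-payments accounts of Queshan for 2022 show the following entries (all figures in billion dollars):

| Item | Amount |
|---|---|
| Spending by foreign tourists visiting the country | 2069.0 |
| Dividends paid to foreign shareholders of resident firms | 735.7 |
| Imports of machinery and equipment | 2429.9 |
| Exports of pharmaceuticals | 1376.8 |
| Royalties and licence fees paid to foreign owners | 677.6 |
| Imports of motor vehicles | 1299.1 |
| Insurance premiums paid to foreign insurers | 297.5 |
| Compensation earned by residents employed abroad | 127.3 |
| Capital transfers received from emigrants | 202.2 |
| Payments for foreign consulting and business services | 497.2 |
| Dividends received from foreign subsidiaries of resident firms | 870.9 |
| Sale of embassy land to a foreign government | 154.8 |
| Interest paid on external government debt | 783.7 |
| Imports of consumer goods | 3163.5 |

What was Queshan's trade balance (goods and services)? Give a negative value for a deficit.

-4919.0

Goods: -2429.9 - 3163.5 + 1376.8 - 1299.1 = -5515.7
Services: -677.6 - 297.5 + 2069.0 - 497.2 = 596.7
Trade balance = -5515.7 + 596.7 = -4919.0
(Excluded from the trade balance — primary income: dividends paid to foreign shareholders of resident firms 735.7, compensation earned by residents employed abroad 127.3, dividends received from foreign subsidiaries of resident firms 870.9, interest paid on external government debt 783.7; capital account: capital transfers received from emigrants 202.2, sale of embassy land to a foreign government 154.8.)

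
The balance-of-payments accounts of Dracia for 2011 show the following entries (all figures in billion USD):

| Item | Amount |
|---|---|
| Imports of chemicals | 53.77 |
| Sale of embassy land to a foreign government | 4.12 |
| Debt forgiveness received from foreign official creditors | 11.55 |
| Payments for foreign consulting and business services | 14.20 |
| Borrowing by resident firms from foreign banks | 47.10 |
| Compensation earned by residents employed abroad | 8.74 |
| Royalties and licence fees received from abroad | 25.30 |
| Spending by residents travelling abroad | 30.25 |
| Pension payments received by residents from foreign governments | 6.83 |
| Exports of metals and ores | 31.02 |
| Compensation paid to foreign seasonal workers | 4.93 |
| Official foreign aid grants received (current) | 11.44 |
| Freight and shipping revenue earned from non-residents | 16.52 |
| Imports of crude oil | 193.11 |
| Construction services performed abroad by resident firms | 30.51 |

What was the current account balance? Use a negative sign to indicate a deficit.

Goods: -193.11 + 31.02 - 53.77 = -215.86
Services: 25.30 + 30.51 - 14.20 + 16.52 - 30.25 = 27.88
Primary income: 8.74 - 4.93 = 3.81
Secondary income: 6.83 + 11.44 = 18.27
Current account = (-215.86) + 27.88 + 3.81 + 18.27 = -165.90
(Excluded from the current account — capital account: sale of embassy land to a foreign government 4.12, debt forgiveness received from foreign official creditors 11.55; financial account: borrowing by resident firms from foreign banks 47.10.)

-165.90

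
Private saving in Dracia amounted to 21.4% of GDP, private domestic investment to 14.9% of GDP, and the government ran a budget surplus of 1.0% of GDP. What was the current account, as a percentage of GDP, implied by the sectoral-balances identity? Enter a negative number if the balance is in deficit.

7.5

By the sectoral-balances identity, CA = (S_private - I) + (T - G).
Private balance = 21.4 - 14.9 = 6.5
Government balance (T - G) = 1.0
CA = 6.5 + 1.0 = 7.5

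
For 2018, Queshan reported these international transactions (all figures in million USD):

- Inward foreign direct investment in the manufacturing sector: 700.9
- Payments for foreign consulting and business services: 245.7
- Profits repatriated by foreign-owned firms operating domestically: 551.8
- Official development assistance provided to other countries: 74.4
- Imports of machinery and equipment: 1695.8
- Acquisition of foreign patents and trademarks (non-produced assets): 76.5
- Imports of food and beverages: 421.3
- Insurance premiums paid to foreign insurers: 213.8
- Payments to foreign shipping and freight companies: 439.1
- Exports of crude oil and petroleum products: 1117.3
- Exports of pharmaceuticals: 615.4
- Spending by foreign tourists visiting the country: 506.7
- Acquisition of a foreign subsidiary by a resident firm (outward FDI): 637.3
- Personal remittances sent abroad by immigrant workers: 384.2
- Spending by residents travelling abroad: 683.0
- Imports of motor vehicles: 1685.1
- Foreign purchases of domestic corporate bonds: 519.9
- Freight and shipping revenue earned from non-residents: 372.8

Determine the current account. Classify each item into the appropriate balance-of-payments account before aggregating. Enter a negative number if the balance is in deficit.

Goods: 615.4 - 1685.1 - 1695.8 + 1117.3 - 421.3 = -2069.5
Services: -439.1 + 372.8 + 506.7 - 245.7 - 213.8 - 683.0 = -702.1
Primary income: -551.8
Secondary income: -74.4 - 384.2 = -458.6
Current account = (-2069.5) + (-702.1) + (-551.8) + (-458.6) = -3782.0
(Excluded from the current account — financial account: inward foreign direct investment in the manufacturing sector 700.9, acquisition of a foreign subsidiary by a resident firm (outward FDI) 637.3, foreign purchases of domestic corporate bonds 519.9; capital account: acquisition of foreign patents and trademarks (non-produced assets) 76.5.)

-3782.0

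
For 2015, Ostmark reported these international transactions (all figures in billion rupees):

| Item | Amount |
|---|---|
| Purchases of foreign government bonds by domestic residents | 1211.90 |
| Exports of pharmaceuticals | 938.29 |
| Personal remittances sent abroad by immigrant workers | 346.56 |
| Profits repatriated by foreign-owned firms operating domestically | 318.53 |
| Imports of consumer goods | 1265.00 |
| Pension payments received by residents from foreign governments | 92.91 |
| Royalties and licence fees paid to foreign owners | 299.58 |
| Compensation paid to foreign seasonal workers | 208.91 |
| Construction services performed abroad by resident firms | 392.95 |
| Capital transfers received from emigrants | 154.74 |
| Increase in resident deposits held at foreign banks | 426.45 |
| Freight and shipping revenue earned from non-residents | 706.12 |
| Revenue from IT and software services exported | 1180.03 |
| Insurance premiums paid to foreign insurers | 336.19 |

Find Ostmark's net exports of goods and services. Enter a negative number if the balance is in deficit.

Goods: -1265.00 + 938.29 = -326.71
Services: 706.12 - 299.58 - 336.19 + 392.95 + 1180.03 = 1643.33
Trade balance = -326.71 + 1643.33 = 1316.62
(Excluded from the trade balance — financial account: purchases of foreign government bonds by domestic residents 1211.90, increase in resident deposits held at foreign banks 426.45; secondary income: personal remittances sent abroad by immigrant workers 346.56, pension payments received by residents from foreign governments 92.91; primary income: profits repatriated by foreign-owned firms operating domestically 318.53, compensation paid to foreign seasonal workers 208.91; capital account: capital transfers received from emigrants 154.74.)

1316.62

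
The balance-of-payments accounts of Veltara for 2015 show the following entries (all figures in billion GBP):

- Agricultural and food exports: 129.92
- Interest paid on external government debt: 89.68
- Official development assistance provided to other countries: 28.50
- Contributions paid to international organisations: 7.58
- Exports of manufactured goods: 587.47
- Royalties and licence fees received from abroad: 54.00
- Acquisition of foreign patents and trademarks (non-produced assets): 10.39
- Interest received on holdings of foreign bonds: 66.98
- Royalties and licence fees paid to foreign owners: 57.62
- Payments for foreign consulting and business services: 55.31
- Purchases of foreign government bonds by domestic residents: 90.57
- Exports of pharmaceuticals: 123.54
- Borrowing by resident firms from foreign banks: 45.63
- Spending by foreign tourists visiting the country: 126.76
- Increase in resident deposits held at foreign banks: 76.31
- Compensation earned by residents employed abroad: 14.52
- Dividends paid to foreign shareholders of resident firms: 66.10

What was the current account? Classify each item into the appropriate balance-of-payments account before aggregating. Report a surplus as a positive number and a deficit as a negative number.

Goods: 123.54 + 587.47 + 129.92 = 840.93
Services: 54.00 + 126.76 - 55.31 - 57.62 = 67.83
Primary income: -66.10 - 89.68 + 14.52 + 66.98 = -74.28
Secondary income: -7.58 - 28.50 = -36.08
Current account = 840.93 + 67.83 + (-74.28) + (-36.08) = 798.40
(Excluded from the current account — capital account: acquisition of foreign patents and trademarks (non-produced assets) 10.39; financial account: purchases of foreign government bonds by domestic residents 90.57, borrowing by resident firms from foreign banks 45.63, increase in resident deposits held at foreign banks 76.31.)

798.40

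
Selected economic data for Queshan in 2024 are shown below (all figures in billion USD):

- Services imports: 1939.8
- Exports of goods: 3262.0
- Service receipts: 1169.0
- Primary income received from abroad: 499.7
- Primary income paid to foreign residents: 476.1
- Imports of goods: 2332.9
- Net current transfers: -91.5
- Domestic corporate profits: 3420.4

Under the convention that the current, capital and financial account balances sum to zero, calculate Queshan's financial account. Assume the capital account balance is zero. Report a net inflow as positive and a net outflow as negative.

-90.4

Goods balance = 3262.0 - 2332.9 = 929.1
Services balance = 1169.0 - 1939.8 = -770.8
Trade balance (goods + services) = 929.1 + (-770.8) = 158.3
Net primary income = 499.7 - 476.1 = 23.6
Net secondary income = -91.5
Current account = 158.3 + 23.6 + (-91.5) = 90.4
Financial account = -(90.4) = -90.4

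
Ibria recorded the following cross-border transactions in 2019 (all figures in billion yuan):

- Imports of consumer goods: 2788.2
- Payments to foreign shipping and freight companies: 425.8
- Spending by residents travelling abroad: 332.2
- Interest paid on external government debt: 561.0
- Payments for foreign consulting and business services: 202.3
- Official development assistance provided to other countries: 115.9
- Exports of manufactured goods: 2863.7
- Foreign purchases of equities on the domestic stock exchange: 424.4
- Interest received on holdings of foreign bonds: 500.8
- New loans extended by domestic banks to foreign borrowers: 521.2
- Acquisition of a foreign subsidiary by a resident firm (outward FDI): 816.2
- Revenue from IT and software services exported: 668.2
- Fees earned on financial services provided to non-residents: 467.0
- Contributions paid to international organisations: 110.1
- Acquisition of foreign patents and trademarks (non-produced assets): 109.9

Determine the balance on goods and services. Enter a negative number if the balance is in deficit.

Goods: 2863.7 - 2788.2 = 75.5
Services: 467.0 - 425.8 - 202.3 - 332.2 + 668.2 = 174.9
Trade balance = 75.5 + 174.9 = 250.4
(Excluded from the trade balance — primary income: interest paid on external government debt 561.0, interest received on holdings of foreign bonds 500.8; secondary income: official development assistance provided to other countries 115.9, contributions paid to international organisations 110.1; financial account: foreign purchases of equities on the domestic stock exchange 424.4, new loans extended by domestic banks to foreign borrowers 521.2, acquisition of a foreign subsidiary by a resident firm (outward FDI) 816.2; capital account: acquisition of foreign patents and trademarks (non-produced assets) 109.9.)

250.4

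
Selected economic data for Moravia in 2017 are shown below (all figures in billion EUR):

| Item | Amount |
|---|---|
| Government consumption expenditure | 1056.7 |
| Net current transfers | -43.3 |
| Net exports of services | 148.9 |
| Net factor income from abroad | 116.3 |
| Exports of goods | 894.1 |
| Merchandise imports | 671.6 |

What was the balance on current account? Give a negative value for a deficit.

444.4

Goods balance = 894.1 - 671.6 = 222.5
Services balance = 148.9
Trade balance (goods + services) = 222.5 + 148.9 = 371.4
Net primary income = 116.3
Net secondary income = -43.3
Current account = 371.4 + 116.3 + (-43.3) = 444.4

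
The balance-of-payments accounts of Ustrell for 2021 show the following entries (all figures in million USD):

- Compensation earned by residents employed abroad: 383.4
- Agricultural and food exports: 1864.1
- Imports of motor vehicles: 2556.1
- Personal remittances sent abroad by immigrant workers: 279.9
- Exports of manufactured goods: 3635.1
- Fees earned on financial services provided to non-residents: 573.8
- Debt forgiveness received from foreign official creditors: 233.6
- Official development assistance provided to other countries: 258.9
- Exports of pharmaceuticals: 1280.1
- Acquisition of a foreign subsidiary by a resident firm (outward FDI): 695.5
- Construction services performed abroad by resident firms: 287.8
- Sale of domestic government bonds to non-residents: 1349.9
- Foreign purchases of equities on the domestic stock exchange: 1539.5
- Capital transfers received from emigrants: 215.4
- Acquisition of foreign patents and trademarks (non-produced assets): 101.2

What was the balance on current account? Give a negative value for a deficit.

Goods: 3635.1 - 2556.1 + 1280.1 + 1864.1 = 4223.2
Services: 287.8 + 573.8 = 861.6
Primary income: 383.4
Secondary income: -258.9 - 279.9 = -538.8
Current account = 4223.2 + 861.6 + 383.4 + (-538.8) = 4929.4
(Excluded from the current account — capital account: debt forgiveness received from foreign official creditors 233.6, capital transfers received from emigrants 215.4, acquisition of foreign patents and trademarks (non-produced assets) 101.2; financial account: acquisition of a foreign subsidiary by a resident firm (outward FDI) 695.5, sale of domestic government bonds to non-residents 1349.9, foreign purchases of equities on the domestic stock exchange 1539.5.)

4929.4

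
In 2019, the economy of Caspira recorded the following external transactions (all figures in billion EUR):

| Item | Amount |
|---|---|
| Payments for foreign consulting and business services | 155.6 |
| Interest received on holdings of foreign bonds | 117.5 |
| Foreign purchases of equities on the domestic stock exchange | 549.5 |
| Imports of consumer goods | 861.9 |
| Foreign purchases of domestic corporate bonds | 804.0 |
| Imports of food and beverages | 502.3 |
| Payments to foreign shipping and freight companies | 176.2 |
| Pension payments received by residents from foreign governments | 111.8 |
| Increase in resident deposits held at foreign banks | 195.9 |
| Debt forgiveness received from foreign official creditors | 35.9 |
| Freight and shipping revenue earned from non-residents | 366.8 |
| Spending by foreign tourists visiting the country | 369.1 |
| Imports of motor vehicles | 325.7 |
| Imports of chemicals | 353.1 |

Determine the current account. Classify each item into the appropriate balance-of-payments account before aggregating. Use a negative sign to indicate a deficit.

-1409.6

Goods: -861.9 - 502.3 - 325.7 - 353.1 = -2043.0
Services: 369.1 - 155.6 + 366.8 - 176.2 = 404.1
Primary income: 117.5
Secondary income: 111.8
Current account = (-2043.0) + 404.1 + 117.5 + 111.8 = -1409.6
(Excluded from the current account — financial account: foreign purchases of equities on the domestic stock exchange 549.5, foreign purchases of domestic corporate bonds 804.0, increase in resident deposits held at foreign banks 195.9; capital account: debt forgiveness received from foreign official creditors 35.9.)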